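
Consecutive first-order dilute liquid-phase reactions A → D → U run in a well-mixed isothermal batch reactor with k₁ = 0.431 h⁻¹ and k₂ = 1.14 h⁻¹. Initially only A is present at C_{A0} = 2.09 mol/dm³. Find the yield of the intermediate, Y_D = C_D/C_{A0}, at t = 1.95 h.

0.196

The intermediate concentration in a first-order A→B→C sequence is C_D = k₁C_{A0}(e^(−k₁t) − e^(−k₂t))/(k₂−k₁).
e^(−k₁t) = e^(−0.431×1.95) = e^(−0.8404) = 0.4315; e^(−k₂t) = e^(−2.223) = 0.1083.
C_D = 0.431×2.09/(1.14−0.431) × (0.4315−0.1083) = 1.271×0.3232 = 0.4107 mol/dm³.
Y_D = C_D/C_{A0} = 0.4107/2.09 = 0.196.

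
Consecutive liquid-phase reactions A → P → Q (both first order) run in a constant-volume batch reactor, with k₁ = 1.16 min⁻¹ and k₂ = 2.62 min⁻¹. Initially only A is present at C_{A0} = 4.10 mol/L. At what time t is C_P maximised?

0.558 min

Setting dC_P/dt = 0 gives t_opt = ln(k₂/k₁)/(k₂−k₁).
= ln(2.62/1.16)/(2.62−1.16) = ln(2.259)/1.460 = 0.8148/1.460 = 0.558 min.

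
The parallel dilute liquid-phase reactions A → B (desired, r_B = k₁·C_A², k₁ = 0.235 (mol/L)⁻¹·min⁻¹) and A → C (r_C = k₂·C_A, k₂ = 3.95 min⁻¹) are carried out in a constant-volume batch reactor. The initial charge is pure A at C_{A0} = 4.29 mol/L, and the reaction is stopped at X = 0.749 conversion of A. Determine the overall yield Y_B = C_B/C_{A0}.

C_A = C_{A0}(1−X) = 1.077 mol/L.
Along a PFR/batch, dC_C/dC_A = −r_C/(r_B+r_C) = −k₂/(k₂+k₁·C_A).
Integrating from C_{A0} to C_A: C_C = (3.95/0.235)·ln[(3.95+0.235·4.29)/(3.95+0.235·1.08)] = 16.81·ln(4.958/4.203) = 2.777 mol/L.
Then C_B = (C_{A0}−C_A) − C_C = 3.213 − 2.777 = 0.4361 mol/L.
Y_B = C_B/C_{A0} = 0.4361/4.29 = 0.102.

0.102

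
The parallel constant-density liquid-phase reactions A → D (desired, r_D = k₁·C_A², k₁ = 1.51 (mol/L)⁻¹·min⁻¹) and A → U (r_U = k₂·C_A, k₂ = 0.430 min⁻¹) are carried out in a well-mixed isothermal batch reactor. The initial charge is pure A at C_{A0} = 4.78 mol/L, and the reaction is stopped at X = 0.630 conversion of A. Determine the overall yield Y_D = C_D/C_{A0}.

C_A = C_{A0}(1−X) = 1.769 mol/L.
Along a PFR/batch, dC_U/dC_A = −r_U/(r_D+r_U) = −k₂/(k₂+k₁·C_A).
Integrating from C_{A0} to C_A: C_U = (0.430/1.51)·ln[(0.430+1.51·4.78)/(0.430+1.51·1.77)] = 0.2848·ln(7.648/3.101) = 0.2571 mol/L.
Then C_D = (C_{A0}−C_A) − C_U = 3.011 − 0.2571 = 2.754 mol/L.
Y_D = C_D/C_{A0} = 2.754/4.78 = 0.576.

0.576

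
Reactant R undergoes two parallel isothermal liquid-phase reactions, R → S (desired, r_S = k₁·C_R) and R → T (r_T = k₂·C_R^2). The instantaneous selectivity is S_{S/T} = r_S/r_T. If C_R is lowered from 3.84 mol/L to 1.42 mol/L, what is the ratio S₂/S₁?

S_{S/T} = (k₁/k₂)·C_R⁻¹, so S₂/S₁ = (C_{R,2}/C_{R,1})⁻¹.
= 3.84/1.42 = 2.70.
Selectivity toward S rises as C_R falls — low-concentration operation is favoured.

2.70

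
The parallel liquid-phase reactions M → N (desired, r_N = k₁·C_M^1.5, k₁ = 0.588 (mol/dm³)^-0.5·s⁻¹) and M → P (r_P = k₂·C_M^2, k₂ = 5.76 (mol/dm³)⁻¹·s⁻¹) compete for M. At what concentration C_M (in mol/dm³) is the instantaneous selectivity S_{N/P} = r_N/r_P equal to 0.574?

S_{N/P} = (k₁/k₂)·C_M^-0.5 ⇒ C_M = (S·k₂/k₁)^(-2).
= (0.574×5.76/0.588)^(-2) = (5.623)^(-2) = 0.0316 mol/dm³.

0.0316 mol/dm³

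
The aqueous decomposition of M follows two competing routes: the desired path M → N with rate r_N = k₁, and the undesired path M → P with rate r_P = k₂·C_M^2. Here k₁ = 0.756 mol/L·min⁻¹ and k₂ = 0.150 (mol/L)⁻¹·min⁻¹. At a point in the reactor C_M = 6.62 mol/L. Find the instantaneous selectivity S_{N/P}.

S_{N/P} = r_N/r_P = (k₁)/(k₂·C_M^2) = (k₁/k₂)·C_M^-2.
= (0.756) / (0.150×6.620^2) = 0.7560/6.574 = 0.115.
The undesired path is higher order in M, so low C_M (CSTR or dilute feed) favours N.

0.115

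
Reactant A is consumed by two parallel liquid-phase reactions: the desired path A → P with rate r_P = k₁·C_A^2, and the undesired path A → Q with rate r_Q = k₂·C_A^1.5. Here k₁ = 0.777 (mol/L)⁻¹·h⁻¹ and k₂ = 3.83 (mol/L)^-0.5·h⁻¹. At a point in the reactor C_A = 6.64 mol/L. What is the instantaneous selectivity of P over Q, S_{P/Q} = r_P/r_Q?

0.523

S_{P/Q} = r_P/r_Q = (k₁·C_A^2)/(k₂·C_A^1.5) = (k₁/k₂)·C_A^0.5.
= (0.777×6.640^2) / (3.83×6.640^1.5) = 34.26/65.53 = 0.523.
Since the desired path is higher order in A, keeping C_A high (PFR or concentrated feed) favours P.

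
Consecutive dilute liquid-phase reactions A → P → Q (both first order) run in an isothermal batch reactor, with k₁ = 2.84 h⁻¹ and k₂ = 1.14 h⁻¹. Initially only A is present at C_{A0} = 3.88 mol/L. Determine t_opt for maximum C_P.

For first-order series the maximum of C_P occurs at t_opt = ln(k₂/k₁)/(k₂−k₁).
= ln(1.14/2.84)/(1.14−2.84) = ln(0.4014)/-1.700 = -0.9128/-1.700 = 0.537 h.

0.537 h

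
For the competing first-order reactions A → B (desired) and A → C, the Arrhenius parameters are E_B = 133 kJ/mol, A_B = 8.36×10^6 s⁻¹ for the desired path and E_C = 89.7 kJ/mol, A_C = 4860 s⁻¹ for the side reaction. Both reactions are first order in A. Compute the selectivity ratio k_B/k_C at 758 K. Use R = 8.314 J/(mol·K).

With equal orders, S_{B/C} = k_B/k_C = (A_B/A_C)·exp[(E_C−E_B)/(RT)].
(E_C−E_B)/(RT) = (89.7−133)×10³/(8.314×758) = -43300/6302 = -6.871.
k_B/k_C = (8.36×10^6/4860)·exp(-6.871) = 1720 × 0.001038 = 1.78.

1.78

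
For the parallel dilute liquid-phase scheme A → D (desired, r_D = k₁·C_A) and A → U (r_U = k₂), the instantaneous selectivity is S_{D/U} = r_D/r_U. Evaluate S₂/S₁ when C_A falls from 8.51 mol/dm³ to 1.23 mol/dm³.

0.145

S_{D/U} = (k₁/k₂)·C_A, so S₂/S₁ = (C_{A,2}/C_{A,1}).
= 1.23/8.51 = 0.145.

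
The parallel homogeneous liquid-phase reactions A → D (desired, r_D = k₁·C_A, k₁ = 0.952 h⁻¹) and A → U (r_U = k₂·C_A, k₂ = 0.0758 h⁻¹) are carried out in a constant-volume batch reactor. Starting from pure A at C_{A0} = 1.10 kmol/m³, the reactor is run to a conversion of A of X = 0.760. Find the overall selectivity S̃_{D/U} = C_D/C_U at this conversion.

12.6

C_A = C_{A0}(1−X) = 0.2640 kmol/m³.
Both paths are first order in A, so the instantaneous fraction to D is constant: dC_D/d(−C_A) = k₁/(k₁+k₂) = 0.9263.
C_D = 0.9263·(C_{A0}−C_A) = 0.9263×0.8360 = 0.774 kmol/m³.
C_U = (C_{A0}−C_A)−C_D = 0.06165 kmol/m³; S̃_{D/U} = 0.7743/0.06165 = 12.6.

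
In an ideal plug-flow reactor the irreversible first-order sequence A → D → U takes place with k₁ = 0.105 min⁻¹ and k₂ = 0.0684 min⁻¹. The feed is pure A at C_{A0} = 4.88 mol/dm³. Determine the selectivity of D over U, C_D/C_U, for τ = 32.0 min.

The intermediate concentration in a first-order A→B→C sequence is C_D = k₁C_{A0}(e^(−k₁τ) − e^(−k₂τ))/(k₂−k₁).
e^(−k₁τ) = e^(−0.105×32.0) = e^(−3.360) = 0.03474; e^(−k₂τ) = e^(−2.189) = 0.1121.
C_D = 0.105×4.88/(0.0684−0.105) × (0.03474−0.1121) = (-14.00)×(-0.07732) = 1.082 mol/dm³.
C_A = C_{A0}e^(−k₁τ) = 0.1695 mol/dm³, so C_U = C_{A0}−C_A−C_D = 3.628 mol/dm³; C_D/C_U = 0.298.

0.298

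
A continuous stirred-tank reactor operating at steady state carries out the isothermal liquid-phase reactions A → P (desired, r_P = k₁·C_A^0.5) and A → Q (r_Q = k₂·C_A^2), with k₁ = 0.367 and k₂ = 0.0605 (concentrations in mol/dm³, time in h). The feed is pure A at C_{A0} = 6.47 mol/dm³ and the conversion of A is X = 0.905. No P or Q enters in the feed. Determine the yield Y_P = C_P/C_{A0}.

Exit C_A = C_{A0}(1−X) = 6.47×0.0950 = 0.6146 mol/dm³.
Rates in a CSTR are evaluated at the outlet concentration: r_P = 0.367×0.6146^0.5 = 0.2877, r_Q = 0.0605×0.6146^2 = 0.02286.
Fraction of consumed A going to P: r_P/(r_P+r_Q) = 0.9264.
C_P = 0.9264·C_{A0}·X = 0.9264×6.47×0.905 = 5.42 mol/dm³; Y_P = C_P/C_{A0} = 0.838.

0.838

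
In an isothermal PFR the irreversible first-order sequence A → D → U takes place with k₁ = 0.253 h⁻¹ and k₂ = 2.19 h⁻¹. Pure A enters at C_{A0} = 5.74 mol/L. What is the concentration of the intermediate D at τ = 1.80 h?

The intermediate concentration in a first-order A→B→C sequence is C_D = k₁C_{A0}(e^(−k₁τ) − e^(−k₂τ))/(k₂−k₁).
e^(−k₁τ) = e^(−0.253×1.80) = e^(−0.4554) = 0.6342; e^(−k₂τ) = e^(−3.942) = 0.01941.
C_D = 0.253×5.74/(2.19−0.253) × (0.6342−0.01941) = 0.7497×0.6148 = 0.4609 mol/L.

0.461 mol/L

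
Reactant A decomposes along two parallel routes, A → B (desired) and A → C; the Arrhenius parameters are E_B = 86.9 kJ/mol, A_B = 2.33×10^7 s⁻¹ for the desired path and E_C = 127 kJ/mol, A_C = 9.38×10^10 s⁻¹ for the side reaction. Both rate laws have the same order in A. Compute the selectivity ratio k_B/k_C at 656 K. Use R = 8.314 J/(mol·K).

With equal orders, S_{B/C} = k_B/k_C = (A_B/A_C)·exp[(E_C−E_B)/(RT)].
(E_C−E_B)/(RT) = (127−86.9)×10³/(8.314×656) = 40100/5454 = 7.352.
k_B/k_C = (2.33×10^7/9.38×10^10)·exp(7.352) = 2.484×10^-4 × 1560 = 0.387.
Since E_B < E_C, lowering the temperature improves selectivity toward B.

0.387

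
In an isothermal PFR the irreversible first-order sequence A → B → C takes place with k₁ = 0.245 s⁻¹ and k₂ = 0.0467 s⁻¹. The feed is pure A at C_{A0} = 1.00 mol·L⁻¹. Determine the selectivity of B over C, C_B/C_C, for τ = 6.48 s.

For first-order series with pure A initially, C_B(τ) = k₁C_{A0}/(k₂−k₁)·(e^(−k₁τ) − e^(−k₂τ)).
e^(−k₁τ) = e^(−0.245×6.48) = e^(−1.588) = 0.2044; e^(−k₂τ) = e^(−0.3026) = 0.7389.
C_B = 0.245×1.00/(0.0467−0.245) × (0.2044−0.7389) = (-1.236)×(-0.5345) = 0.6603 mol·L⁻¹.
C_A = C_{A0}e^(−k₁τ) = 0.2044 mol·L⁻¹, so C_C = C_{A0}−C_A−C_B = 0.1352 mol·L⁻¹; C_B/C_C = 4.88.

4.88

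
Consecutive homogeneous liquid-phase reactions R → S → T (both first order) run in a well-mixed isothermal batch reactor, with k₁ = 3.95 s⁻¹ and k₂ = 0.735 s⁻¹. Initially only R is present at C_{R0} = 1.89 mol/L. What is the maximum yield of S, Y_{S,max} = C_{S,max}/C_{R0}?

For a first-order series the maximum intermediate yield is C_{S,max}/C_{R0} = (k₁/k₂)^[k₂/(k₂−k₁)].
= (3.95/0.735)^(0.735/(0.735−3.95)) = (5.374)^(-0.2286) = 0.6808.

0.681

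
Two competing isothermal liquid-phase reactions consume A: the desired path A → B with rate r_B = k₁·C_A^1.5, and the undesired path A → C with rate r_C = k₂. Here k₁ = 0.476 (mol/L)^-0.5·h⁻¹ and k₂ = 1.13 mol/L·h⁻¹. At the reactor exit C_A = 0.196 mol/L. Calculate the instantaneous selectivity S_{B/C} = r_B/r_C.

0.0366

S_{B/C} = r_B/r_C = (k₁·C_A^1.5)/(k₂) = (k₁/k₂)·C_A^1.5.
= (0.476×0.1960^1.5) / (1.13) = 0.04130/1.130 = 0.0366.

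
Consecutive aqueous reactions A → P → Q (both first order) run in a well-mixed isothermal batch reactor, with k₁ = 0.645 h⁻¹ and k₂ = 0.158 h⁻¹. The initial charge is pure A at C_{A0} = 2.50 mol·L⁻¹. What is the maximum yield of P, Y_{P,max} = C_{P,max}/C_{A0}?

At the optimum, C_{P,max}/C_{A0} = (k₁/k₂)^[k₂/(k₂−k₁)].
= (0.645/0.158)^(0.158/(0.158−0.645)) = (4.082)^(-0.3244) = 0.6336.

0.634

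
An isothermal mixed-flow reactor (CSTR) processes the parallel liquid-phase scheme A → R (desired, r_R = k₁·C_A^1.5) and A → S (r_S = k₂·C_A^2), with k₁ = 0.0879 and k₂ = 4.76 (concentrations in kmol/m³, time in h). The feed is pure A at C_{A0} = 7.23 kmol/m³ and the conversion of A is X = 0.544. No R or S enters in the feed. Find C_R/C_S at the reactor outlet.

0.0102

Exit C_A = C_{A0}(1−X) = 7.23×0.456 = 3.297 kmol/m³.
Rates in a CSTR are evaluated at the outlet concentration: r_R = 0.0879×3.297^1.5 = 0.5262, r_S = 4.76×3.297^2 = 51.74.
Overall selectivity = C_R/C_S = r_Rτ/(r_Sτ) = r_R/r_S = 0.0102.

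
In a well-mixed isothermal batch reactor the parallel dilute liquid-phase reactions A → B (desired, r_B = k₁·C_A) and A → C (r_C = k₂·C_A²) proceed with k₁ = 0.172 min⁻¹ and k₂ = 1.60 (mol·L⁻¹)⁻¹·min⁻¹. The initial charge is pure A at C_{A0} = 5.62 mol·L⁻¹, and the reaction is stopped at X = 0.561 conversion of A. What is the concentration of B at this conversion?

C_A = C_{A0}(1−X) = 2.467 mol·L⁻¹.
Along a PFR/batch, dC_B/dC_A = −r_B/(r_B+r_C) = −k₁/(k₁+k₂·C_A).
Integrating from C_{A0} to C_A: C_B = (0.172/1.60)·ln[(0.172+1.60·5.62)/(0.172+1.60·2.47)] = 0.1075·ln(9.164/4.119) = 0.08595 mol·L⁻¹.

0.0860 mol·L⁻¹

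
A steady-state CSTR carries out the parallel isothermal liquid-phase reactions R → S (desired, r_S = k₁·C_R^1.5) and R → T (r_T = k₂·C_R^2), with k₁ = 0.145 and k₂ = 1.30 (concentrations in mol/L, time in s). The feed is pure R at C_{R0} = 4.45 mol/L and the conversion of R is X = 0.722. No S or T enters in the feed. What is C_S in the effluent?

0.293 mol/L

Exit C_R = C_{R0}(1−X) = 4.45×0.278 = 1.237 mol/L.
Rates in a CSTR are evaluated at the outlet concentration: r_S = 0.145×1.237^1.5 = 0.1995, r_T = 1.30×1.237^2 = 1.990.
Fraction of consumed R going to S: r_S/(r_S+r_T) = 0.09114.
C_S = 0.09114·C_{R0}·X = 0.09114×4.45×0.722 = 0.293 mol/L.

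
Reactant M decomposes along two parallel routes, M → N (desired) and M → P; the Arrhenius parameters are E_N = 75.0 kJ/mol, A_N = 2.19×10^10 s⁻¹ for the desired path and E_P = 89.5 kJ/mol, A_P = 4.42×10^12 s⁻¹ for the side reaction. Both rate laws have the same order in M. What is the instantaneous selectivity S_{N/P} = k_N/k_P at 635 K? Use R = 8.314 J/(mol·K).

Since both paths have the same order in M, the concentration cancels and S_{N/P} = k_N/k_P = (A_N/A_P)·exp[(E_P−E_N)/(RT)].
(E_P−E_N)/(RT) = (89.5−75.0)×10³/(8.314×635) = 14500/5279 = 2.747.
k_N/k_P = (2.19×10^10/4.42×10^12)·exp(2.747) = 0.004955 × 15.59 = 0.0772.
Since E_N < E_P, lowering the temperature improves selectivity toward N.

0.0772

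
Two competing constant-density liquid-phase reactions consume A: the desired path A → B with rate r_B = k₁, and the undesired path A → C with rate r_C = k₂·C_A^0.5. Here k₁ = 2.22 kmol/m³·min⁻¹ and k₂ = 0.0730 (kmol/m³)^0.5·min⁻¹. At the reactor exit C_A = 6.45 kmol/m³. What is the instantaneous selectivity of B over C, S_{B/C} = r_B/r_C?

S_{B/C} = r_B/r_C = (k₁)/(k₂·C_A^0.5) = (k₁/k₂)·C_A^-0.5.
= (2.22) / (0.0730×6.450^0.5) = 2.220/0.1854 = 12.0.
The undesired path is higher order in A, so low C_A (CSTR or dilute feed) favours B.

12.0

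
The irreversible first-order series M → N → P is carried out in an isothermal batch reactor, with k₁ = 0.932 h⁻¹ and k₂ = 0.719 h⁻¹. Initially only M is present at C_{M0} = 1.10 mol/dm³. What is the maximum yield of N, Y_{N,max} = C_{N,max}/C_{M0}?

0.417

For a first-order series the maximum intermediate yield is C_{N,max}/C_{M0} = (k₁/k₂)^[k₂/(k₂−k₁)].
= (0.932/0.719)^(0.719/(0.719−0.932)) = (1.296)^(-3.376) = 0.4165.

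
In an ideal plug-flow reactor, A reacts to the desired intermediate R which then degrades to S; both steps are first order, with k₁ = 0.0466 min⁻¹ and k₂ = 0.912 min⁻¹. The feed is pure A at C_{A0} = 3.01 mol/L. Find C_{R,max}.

0.131 mol/L

For a first-order series the maximum intermediate yield is C_{R,max}/C_{A0} = (k₁/k₂)^[k₂/(k₂−k₁)].
= (0.0466/0.912)^(0.912/(0.912−0.0466)) = (0.05110)^(1.054) = 0.04354.
C_{R,max} = 0.04354×3.01 = 0.131 mol/L.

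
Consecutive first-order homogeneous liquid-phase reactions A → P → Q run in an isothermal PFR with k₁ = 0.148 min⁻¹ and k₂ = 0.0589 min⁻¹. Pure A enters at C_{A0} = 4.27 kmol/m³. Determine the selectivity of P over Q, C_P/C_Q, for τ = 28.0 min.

The intermediate concentration in a first-order A→B→C sequence is C_P = k₁C_{A0}(e^(−k₁τ) − e^(−k₂τ))/(k₂−k₁).
e^(−k₁τ) = e^(−0.148×28.0) = e^(−4.144) = 0.01586; e^(−k₂τ) = e^(−1.649) = 0.1922.
C_P = 0.148×4.27/(0.0589−0.148) × (0.01586−0.1922) = (-7.093)×(-0.1763) = 1.251 kmol/m³.
C_A = C_{A0}e^(−k₁τ) = 0.06772 kmol/m³, so C_Q = C_{A0}−C_A−C_P = 2.952 kmol/m³; C_P/C_Q = 0.424.

0.424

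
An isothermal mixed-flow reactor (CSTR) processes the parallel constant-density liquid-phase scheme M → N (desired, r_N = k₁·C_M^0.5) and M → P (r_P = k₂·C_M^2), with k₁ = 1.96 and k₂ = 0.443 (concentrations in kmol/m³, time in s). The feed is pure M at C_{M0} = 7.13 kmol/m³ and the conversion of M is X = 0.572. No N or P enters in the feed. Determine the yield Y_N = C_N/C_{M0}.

Exit C_M = C_{M0}(1−X) = 7.13×0.428 = 3.052 kmol/m³.
Rates in a CSTR are evaluated at the outlet concentration: r_N = 1.96×3.052^0.5 = 3.424, r_P = 0.443×3.052^2 = 4.125.
Fraction of consumed M going to N: r_N/(r_N+r_P) = 0.4535.
C_N = 0.4535·C_{M0}·X = 0.4535×7.13×0.572 = 1.85 kmol/m³; Y_N = C_N/C_{M0} = 0.259.

0.259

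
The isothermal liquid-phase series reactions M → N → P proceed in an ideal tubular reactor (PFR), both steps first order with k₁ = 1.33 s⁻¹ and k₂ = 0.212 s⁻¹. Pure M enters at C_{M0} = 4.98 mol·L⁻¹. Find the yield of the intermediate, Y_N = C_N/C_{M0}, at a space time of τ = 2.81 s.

0.627

Solving the coupled first-order balances gives C_N(τ) = [k₁/(k₂−k₁)]·C_{M0}·(e^(−k₁τ) − e^(−k₂τ)).
e^(−k₁τ) = e^(−1.33×2.81) = e^(−3.737) = 0.02382; e^(−k₂τ) = e^(−0.5957) = 0.5512.
C_N = 1.33×4.98/(0.212−1.33) × (0.02382−0.5512) = (-5.924)×(-0.5273) = 3.124 mol·L⁻¹.
Y_N = C_N/C_{M0} = 3.124/4.98 = 0.627.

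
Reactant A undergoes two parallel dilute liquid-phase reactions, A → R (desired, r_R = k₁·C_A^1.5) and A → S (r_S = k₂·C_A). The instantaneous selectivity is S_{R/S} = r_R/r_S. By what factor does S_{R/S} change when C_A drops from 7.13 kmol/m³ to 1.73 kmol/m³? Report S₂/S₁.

S_{R/S} = (k₁/k₂)·C_A^0.5, so S₂/S₁ = (C_{A,2}/C_{A,1})^0.5.
= (1.73/7.13)^0.5 = (0.2426)^0.5 = 0.493.

0.493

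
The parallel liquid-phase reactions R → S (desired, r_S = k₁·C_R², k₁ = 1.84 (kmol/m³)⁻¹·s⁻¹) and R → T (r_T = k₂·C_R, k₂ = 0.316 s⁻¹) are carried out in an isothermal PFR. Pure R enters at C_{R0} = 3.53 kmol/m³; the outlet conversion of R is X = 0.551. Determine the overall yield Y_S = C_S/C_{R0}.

0.515

C_R = C_{R0}(1−X) = 1.585 kmol/m³.
Along a PFR/batch, dC_T/dC_R = −r_T/(r_S+r_T) = −k₂/(k₂+k₁·C_R).
Integrating from C_{R0} to C_R: C_T = (0.316/1.84)·ln[(0.316+1.84·3.53)/(0.316+1.84·1.58)] = 0.1717·ln(6.811/3.232) = 0.1280 kmol/m³.
Then C_S = (C_{R0}−C_R) − C_T = 1.945 − 0.1280 = 1.817 kmol/m³.
Y_S = C_S/C_{R0} = 1.817/3.53 = 0.515.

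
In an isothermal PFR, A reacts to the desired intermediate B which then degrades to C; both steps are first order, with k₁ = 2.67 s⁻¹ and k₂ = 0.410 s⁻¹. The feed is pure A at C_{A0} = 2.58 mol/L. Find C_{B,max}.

1.84 mol/L

For a first-order series the maximum intermediate yield is C_{B,max}/C_{A0} = (k₁/k₂)^[k₂/(k₂−k₁)].
= (2.67/0.410)^(0.410/(0.410−2.67)) = (6.512)^(-0.1814) = 0.7118.
C_{B,max} = 0.7118×2.58 = 1.84 mol/L.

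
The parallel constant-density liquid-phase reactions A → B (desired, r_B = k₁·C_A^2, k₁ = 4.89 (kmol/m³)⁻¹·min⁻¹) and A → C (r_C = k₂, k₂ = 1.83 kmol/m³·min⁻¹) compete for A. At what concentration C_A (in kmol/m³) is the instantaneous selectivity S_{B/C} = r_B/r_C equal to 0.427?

0.400 kmol/m³

S_{B/C} = (k₁/k₂)·C_A^2 ⇒ C_A = (S·k₂/k₁)^(0.5).
= (0.427×1.83/4.89)^(0.5) = (0.1598)^(0.5) = 0.400 kmol/m³.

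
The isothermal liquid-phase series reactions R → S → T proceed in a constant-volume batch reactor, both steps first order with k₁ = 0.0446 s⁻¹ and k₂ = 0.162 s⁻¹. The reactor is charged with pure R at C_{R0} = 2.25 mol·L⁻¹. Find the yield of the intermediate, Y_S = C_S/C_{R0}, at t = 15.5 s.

For first-order series with pure R initially, C_S(t) = k₁C_{R0}/(k₂−k₁)·(e^(−k₁t) − e^(−k₂t)).
e^(−k₁t) = e^(−0.0446×15.5) = e^(−0.6913) = 0.5009; e^(−k₂t) = e^(−2.511) = 0.08119.
C_S = 0.0446×2.25/(0.162−0.0446) × (0.5009−0.08119) = 0.8548×0.4197 = 0.3588 mol·L⁻¹.
Y_S = C_S/C_{R0} = 0.3588/2.25 = 0.159.

0.159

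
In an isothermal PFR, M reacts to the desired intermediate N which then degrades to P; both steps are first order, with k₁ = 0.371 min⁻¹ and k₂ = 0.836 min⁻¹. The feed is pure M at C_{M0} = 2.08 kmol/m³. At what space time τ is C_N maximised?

1.75 min

The intermediate peaks when r₁ = r₂, i.e. k₁e^(−k₁τ) = k₂e^(−k₂τ), giving τ_opt = ln(k₂/k₁)/(k₂−k₁).
= ln(0.836/0.371)/(0.836−0.371) = ln(2.253)/0.4650 = 0.8124/0.4650 = 1.75 min.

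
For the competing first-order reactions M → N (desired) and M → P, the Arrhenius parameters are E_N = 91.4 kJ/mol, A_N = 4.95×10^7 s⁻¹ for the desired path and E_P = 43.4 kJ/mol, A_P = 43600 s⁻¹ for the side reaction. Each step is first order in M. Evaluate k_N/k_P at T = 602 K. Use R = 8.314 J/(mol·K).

0.0776

With equal orders, S_{N/P} = k_N/k_P = (A_N/A_P)·exp[(E_P−E_N)/(RT)].
(E_P−E_N)/(RT) = (43.4−91.4)×10³/(8.314×602) = -48000/5005 = -9.590.
k_N/k_P = (4.95×10^7/43600)·exp(-9.590) = 1135 × 6.839×10^-5 = 0.0776.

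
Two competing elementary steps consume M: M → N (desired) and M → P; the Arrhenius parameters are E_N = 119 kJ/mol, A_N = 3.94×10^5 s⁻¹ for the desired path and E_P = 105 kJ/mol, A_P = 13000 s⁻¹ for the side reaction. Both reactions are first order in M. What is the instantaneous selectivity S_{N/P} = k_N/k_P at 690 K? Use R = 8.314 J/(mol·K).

2.64

k_N/k_P = (A_N/A_P)·exp[−(E_N−E_P)/(RT)] = (A_N/A_P)·exp[(E_P−E_N)/(RT)].
(E_P−E_N)/(RT) = (105−119)×10³/(8.314×690) = -14000/5737 = -2.440.
k_N/k_P = (3.94×10^5/13000)·exp(-2.440) = 30.31 × 0.08712 = 2.64.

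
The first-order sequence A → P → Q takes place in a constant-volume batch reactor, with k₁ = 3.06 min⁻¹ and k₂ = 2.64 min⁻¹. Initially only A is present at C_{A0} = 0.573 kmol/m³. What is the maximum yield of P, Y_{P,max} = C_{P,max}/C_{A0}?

0.395

Evaluating C_P at t_opt = ln(k₂/k₁)/(k₂−k₁) gives C_{P,max}/C_{A0} = (k₁/k₂)^[k₂/(k₂−k₁)].
= (3.06/2.64)^(2.64/(2.64−3.06)) = (1.159)^(-6.286) = 0.3953.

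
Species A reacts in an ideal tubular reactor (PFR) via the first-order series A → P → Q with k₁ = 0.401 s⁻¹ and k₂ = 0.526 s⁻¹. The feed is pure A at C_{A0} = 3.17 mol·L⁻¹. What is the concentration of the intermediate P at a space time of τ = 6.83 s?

0.377 mol·L⁻¹

Solving the coupled first-order balances gives C_P(τ) = [k₁/(k₂−k₁)]·C_{A0}·(e^(−k₁τ) − e^(−k₂τ)).
e^(−k₁τ) = e^(−0.401×6.83) = e^(−2.739) = 0.06465; e^(−k₂τ) = e^(−3.593) = 0.02753.
C_P = 0.401×3.17/(0.526−0.401) × (0.06465−0.02753) = 10.17×0.03712 = 0.3775 mol·L⁻¹.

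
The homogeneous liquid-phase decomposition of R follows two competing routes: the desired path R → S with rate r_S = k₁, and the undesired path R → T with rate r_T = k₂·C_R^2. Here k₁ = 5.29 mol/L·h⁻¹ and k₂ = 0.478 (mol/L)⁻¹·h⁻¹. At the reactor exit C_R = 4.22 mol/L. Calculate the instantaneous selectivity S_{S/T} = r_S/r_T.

0.621

S_{S/T} = r_S/r_T = (k₁)/(k₂·C_R^2) = (k₁/k₂)·C_R^-2.
= (5.29) / (0.478×4.220^2) = 5.290/8.512 = 0.621.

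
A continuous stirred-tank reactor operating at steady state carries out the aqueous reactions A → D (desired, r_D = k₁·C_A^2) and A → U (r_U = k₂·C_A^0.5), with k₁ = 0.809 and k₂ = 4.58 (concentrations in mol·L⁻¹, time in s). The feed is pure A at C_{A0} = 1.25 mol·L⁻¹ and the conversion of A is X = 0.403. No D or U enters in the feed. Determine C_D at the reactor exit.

0.0515 mol·L⁻¹

Exit C_A = C_{A0}(1−X) = 1.25×0.597 = 0.7462 mol·L⁻¹.
In a CSTR the entire volume is at exit conditions, so r_D = 0.809×0.7462^2 = 0.4505 and r_U = 4.58×0.7462^0.5 = 3.956.
Fraction of consumed A going to D: r_D/(r_D+r_U) = 0.1022.
C_D = 0.1022·C_{A0}·X = 0.1022×1.25×0.403 = 0.0515 mol·L⁻¹.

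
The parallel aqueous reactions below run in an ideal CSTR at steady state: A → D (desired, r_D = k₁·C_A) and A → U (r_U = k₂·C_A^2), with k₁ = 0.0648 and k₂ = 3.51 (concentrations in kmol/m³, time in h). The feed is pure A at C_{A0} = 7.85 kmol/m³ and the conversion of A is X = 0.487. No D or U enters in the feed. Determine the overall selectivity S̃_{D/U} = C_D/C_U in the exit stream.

0.00458

Exit C_A = C_{A0}(1−X) = 7.85×0.513 = 4.027 kmol/m³.
A CSTR operates uniformly at the exit composition, giving r_D = 0.2610 and r_U = 56.92 (each k·C_A^n at C_A = 4.027).
Overall selectivity = C_D/C_U = r_Dτ/(r_Uτ) = r_D/r_U = 0.00458.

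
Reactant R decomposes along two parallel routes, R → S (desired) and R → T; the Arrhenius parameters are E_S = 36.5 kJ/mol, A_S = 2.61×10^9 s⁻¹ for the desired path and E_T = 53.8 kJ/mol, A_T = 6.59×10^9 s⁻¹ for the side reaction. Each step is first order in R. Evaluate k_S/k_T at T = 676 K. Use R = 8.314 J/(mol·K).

k_S/k_T = (A_S/A_T)·exp[−(E_S−E_T)/(RT)] = (A_S/A_T)·exp[(E_T−E_S)/(RT)].
(E_T−E_S)/(RT) = (53.8−36.5)×10³/(8.314×676) = 17300/5620 = 3.078.
k_S/k_T = (2.61×10^9/6.59×10^9)·exp(3.078) = 0.3961 × 21.72 = 8.60.
Since E_S < E_T, lowering the temperature improves selectivity toward S.

8.60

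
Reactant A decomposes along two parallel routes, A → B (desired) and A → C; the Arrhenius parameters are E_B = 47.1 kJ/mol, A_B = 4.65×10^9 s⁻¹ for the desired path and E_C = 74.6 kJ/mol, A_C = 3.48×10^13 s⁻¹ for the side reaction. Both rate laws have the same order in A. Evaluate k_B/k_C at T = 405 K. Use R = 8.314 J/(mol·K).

With equal orders, S_{B/C} = k_B/k_C = (A_B/A_C)·exp[(E_C−E_B)/(RT)].
(E_C−E_B)/(RT) = (74.6−47.1)×10³/(8.314×405) = 27500/3367 = 8.167.
k_B/k_C = (4.65×10^9/3.48×10^13)·exp(8.167) = 1.336×10^-4 × 3523 = 0.471.
Since E_B < E_C, lowering the temperature improves selectivity toward B.

0.471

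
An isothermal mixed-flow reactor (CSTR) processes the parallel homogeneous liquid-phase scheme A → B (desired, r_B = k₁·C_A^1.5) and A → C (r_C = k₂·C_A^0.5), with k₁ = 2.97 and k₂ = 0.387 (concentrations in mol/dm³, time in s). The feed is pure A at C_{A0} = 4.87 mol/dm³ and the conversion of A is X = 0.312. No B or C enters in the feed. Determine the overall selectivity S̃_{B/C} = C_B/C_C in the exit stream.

Exit C_A = C_{A0}(1−X) = 4.87×0.688 = 3.351 mol/dm³.
In a CSTR the entire volume is at exit conditions, so r_B = 2.97×3.351^1.5 = 18.22 and r_C = 0.387×3.351^0.5 = 0.7084.
Overall selectivity = C_B/C_C = r_Bτ/(r_Cτ) = r_B/r_C = 25.7.

25.7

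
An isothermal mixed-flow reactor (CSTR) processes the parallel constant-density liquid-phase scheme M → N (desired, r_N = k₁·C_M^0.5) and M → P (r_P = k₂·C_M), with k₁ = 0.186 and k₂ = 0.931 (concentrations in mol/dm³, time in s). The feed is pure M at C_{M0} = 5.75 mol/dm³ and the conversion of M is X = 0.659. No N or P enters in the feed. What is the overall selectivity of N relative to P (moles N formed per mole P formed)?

0.143

Exit C_M = C_{M0}(1−X) = 5.75×0.341 = 1.961 mol/dm³.
In a CSTR the entire volume is at exit conditions, so r_N = 0.186×1.961^0.5 = 0.2604 and r_P = 0.931×1.961 = 1.825.
Overall selectivity = C_N/C_P = r_Nτ/(r_Pτ) = r_N/r_P = 0.143.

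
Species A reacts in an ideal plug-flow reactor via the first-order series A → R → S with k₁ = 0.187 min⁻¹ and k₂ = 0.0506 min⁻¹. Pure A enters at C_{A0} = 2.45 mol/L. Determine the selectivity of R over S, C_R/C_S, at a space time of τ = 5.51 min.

For first-order series with pure A initially, C_R(τ) = k₁C_{A0}/(k₂−k₁)·(e^(−k₁τ) − e^(−k₂τ)).
e^(−k₁τ) = e^(−0.187×5.51) = e^(−1.030) = 0.3569; e^(−k₂τ) = e^(−0.2788) = 0.7567.
C_R = 0.187×2.45/(0.0506−0.187) × (0.3569−0.7567) = (-3.359)×(-0.3998) = 1.343 mol/L.
C_A = C_{A0}e^(−k₁τ) = 0.8743 mol/L, so C_S = C_{A0}−C_A−C_R = 0.2327 mol/L; C_R/C_S = 5.77.

5.77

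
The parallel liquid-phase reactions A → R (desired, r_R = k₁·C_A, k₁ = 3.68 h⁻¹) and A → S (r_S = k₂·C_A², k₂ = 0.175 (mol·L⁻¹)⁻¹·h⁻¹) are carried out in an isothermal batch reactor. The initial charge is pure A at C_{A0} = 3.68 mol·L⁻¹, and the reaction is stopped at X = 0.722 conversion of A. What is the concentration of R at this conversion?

C_A = C_{A0}(1−X) = 1.023 mol·L⁻¹.
Along a PFR/batch, dC_R/dC_A = −r_R/(r_R+r_S) = −k₁/(k₁+k₂·C_A).
Integrating from C_{A0} to C_A: C_R = (3.68/0.175)·ln[(3.68+0.175·3.68)/(3.68+0.175·1.02)] = 21.03·ln(4.324/3.859) = 2.392 mol·L⁻¹.

2.39 mol·L⁻¹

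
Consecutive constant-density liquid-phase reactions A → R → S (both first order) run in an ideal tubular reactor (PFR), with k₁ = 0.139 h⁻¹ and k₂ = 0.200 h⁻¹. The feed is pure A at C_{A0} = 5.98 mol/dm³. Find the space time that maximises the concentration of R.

Setting dC_R/dτ = 0 gives τ_opt = ln(k₂/k₁)/(k₂−k₁).
= ln(0.200/0.139)/(0.200−0.139) = ln(1.439)/0.06100 = 0.3638/0.06100 = 5.96 h.

5.96 h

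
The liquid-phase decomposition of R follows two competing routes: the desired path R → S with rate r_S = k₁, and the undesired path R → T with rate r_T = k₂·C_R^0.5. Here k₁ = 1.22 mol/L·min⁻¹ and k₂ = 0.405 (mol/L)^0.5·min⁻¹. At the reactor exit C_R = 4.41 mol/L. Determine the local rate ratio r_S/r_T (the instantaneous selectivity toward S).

S_{S/T} = r_S/r_T = (k₁)/(k₂·C_R^0.5) = (k₁/k₂)·C_R^-0.5.
= (1.22) / (0.405×4.410^0.5) = 1.220/0.8505 = 1.43.

1.43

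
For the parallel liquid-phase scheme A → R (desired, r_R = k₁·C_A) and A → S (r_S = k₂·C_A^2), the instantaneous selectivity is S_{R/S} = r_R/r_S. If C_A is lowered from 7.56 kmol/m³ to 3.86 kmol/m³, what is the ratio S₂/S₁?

S_{R/S} = (k₁/k₂)·C_A⁻¹, so S₂/S₁ = (C_{A,2}/C_{A,1})⁻¹.
= 7.56/3.86 = 1.96.
Selectivity toward R rises as C_A falls — low-concentration operation is favoured.

1.96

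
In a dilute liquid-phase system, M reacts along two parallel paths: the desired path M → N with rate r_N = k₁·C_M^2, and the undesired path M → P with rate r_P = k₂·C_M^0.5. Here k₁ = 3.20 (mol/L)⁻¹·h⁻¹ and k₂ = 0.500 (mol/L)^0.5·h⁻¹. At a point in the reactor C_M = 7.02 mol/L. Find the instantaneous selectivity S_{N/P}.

119

S_{N/P} = r_N/r_P = (k₁·C_M^2)/(k₂·C_M^0.5) = (k₁/k₂)·C_M^1.5.
= (3.20×7.020^2) / (0.500×7.020^0.5) = 157.7/1.325 = 119.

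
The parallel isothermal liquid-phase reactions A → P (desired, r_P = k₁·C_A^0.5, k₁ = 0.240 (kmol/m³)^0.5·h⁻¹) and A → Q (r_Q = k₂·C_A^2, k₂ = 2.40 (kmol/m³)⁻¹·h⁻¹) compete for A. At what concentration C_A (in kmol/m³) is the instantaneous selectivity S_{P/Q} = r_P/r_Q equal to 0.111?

0.933 kmol/m³

S_{P/Q} = (k₁/k₂)·C_A^-1.5 ⇒ C_A = (S·k₂/k₁)^(1/(-1.5)).
= (0.111×2.40/0.240)^(-0.6667) = (1.110)^(-0.6667) = 0.933 kmol/m³.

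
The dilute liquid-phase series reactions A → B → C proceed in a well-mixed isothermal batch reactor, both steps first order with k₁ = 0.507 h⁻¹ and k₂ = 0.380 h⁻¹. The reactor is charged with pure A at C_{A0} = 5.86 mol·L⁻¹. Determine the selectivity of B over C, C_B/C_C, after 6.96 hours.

0.207

For first-order series with pure A initially, C_B(t) = k₁C_{A0}/(k₂−k₁)·(e^(−k₁t) − e^(−k₂t)).
e^(−k₁t) = e^(−0.507×6.96) = e^(−3.529) = 0.02934; e^(−k₂t) = e^(−2.645) = 0.07102.
C_B = 0.507×5.86/(0.380−0.507) × (0.02934−0.07102) = (-23.39)×(-0.04168) = 0.9750 mol·L⁻¹.
C_A = C_{A0}e^(−k₁t) = 0.1719 mol·L⁻¹, so C_C = C_{A0}−C_A−C_B = 4.713 mol·L⁻¹; C_B/C_C = 0.207.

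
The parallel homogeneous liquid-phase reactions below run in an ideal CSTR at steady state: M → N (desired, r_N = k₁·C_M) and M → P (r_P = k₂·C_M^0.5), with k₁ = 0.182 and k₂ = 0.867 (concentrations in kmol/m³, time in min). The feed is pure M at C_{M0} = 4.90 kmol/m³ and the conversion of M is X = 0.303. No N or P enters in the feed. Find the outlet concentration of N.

0.415 kmol/m³

Exit C_M = C_{M0}(1−X) = 4.90×0.697 = 3.415 kmol/m³.
In a CSTR the entire volume is at exit conditions, so r_N = 0.182×3.415 = 0.6216 and r_P = 0.867×3.415^0.5 = 1.602.
Fraction of consumed M going to N: r_N/(r_N+r_P) = 0.2795.
C_N = 0.2795·C_{M0}·X = 0.2795×4.90×0.303 = 0.415 kmol/m³.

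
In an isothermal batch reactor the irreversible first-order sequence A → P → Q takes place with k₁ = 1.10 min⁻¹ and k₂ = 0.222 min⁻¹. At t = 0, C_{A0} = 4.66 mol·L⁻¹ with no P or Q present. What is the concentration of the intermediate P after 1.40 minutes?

3.03 mol·L⁻¹

Solving the coupled first-order balances gives C_P(t) = [k₁/(k₂−k₁)]·C_{A0}·(e^(−k₁t) − e^(−k₂t)).
e^(−k₁t) = e^(−1.10×1.40) = e^(−1.540) = 0.2144; e^(−k₂t) = e^(−0.3108) = 0.7329.
C_P = 1.10×4.66/(0.222−1.10) × (0.2144−0.7329) = (-5.838)×(-0.5185) = 3.027 mol·L⁻¹.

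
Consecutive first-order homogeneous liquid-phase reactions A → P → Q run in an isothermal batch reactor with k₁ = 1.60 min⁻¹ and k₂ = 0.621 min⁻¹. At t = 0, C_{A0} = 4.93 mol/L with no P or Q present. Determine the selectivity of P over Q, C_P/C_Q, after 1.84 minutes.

Solving the coupled first-order balances gives C_P(t) = [k₁/(k₂−k₁)]·C_{A0}·(e^(−k₁t) − e^(−k₂t)).
e^(−k₁t) = e^(−1.60×1.84) = e^(−2.944) = 0.05265; e^(−k₂t) = e^(−1.143) = 0.3190.
C_P = 1.60×4.93/(0.621−1.60) × (0.05265−0.3190) = (-8.057)×(-0.2663) = 2.146 mol/L.
C_A = C_{A0}e^(−k₁t) = 0.2596 mol/L, so C_Q = C_{A0}−C_A−C_P = 2.525 mol/L; C_P/C_Q = 0.850.

0.850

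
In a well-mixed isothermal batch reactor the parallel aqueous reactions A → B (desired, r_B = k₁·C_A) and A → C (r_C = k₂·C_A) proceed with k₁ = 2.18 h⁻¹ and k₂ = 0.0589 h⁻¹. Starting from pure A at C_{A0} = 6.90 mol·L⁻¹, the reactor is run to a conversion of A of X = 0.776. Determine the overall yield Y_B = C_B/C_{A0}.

C_A = C_{A0}(1−X) = 1.546 mol·L⁻¹.
Both paths are first order in A, so the instantaneous fraction to B is constant: dC_B/d(−C_A) = k₁/(k₁+k₂) = 0.9737.
C_B = 0.9737·(C_{A0}−C_A) = 0.9737×5.354 = 5.21 mol·L⁻¹.
Y_B = C_B/C_{A0} = 5.214/6.90 = 0.756.

0.756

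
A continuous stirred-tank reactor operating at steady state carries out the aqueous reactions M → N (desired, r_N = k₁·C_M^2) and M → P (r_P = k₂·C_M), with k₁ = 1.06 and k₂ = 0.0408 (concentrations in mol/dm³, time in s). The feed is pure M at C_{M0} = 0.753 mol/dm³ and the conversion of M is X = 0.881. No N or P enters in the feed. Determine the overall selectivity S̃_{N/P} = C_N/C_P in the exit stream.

2.33

Exit C_M = C_{M0}(1−X) = 0.753×0.119 = 0.08961 mol/dm³.
A CSTR operates uniformly at the exit composition, giving r_N = 0.008511 and r_P = 0.003656 (each k·C_M^n at C_M = 0.08961).
Overall selectivity = C_N/C_P = r_Nτ/(r_Pτ) = r_N/r_P = 2.33.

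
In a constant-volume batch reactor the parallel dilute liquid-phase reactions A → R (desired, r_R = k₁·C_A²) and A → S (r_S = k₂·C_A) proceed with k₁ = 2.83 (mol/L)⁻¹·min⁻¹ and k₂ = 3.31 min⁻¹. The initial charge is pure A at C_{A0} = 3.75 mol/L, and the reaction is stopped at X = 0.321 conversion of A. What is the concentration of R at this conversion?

0.876 mol/L

C_A = C_{A0}(1−X) = 2.546 mol/L.
Along a PFR/batch, dC_S/dC_A = −r_S/(r_R+r_S) = −k₂/(k₂+k₁·C_A).
Integrating from C_{A0} to C_A: C_S = (3.31/2.83)·ln[(3.31+2.83·3.75)/(3.31+2.83·2.55)] = 1.170·ln(13.92/10.52) = 0.3282 mol/L.
Then C_R = (C_{A0}−C_A) − C_S = 1.204 − 0.3282 = 0.8755 mol/L.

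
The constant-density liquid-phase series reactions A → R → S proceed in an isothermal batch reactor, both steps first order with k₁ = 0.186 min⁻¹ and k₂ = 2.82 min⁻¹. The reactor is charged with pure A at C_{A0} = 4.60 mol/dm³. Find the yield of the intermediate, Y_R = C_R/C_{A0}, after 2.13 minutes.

0.0473

Solving the coupled first-order balances gives C_R(t) = [k₁/(k₂−k₁)]·C_{A0}·(e^(−k₁t) − e^(−k₂t)).
e^(−k₁t) = e^(−0.186×2.13) = e^(−0.3962) = 0.6729; e^(−k₂t) = e^(−6.007) = 0.002462.
C_R = 0.186×4.60/(2.82−0.186) × (0.6729−0.002462) = 0.3248×0.6704 = 0.2178 mol/dm³.
Y_R = C_R/C_{A0} = 0.2178/4.60 = 0.0473.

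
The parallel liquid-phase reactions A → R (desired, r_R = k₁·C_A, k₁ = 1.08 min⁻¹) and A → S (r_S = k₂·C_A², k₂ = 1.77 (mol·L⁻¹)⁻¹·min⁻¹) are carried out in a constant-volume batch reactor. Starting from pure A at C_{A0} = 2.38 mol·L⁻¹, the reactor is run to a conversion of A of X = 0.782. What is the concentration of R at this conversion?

0.594 mol·L⁻¹

C_A = C_{A0}(1−X) = 0.5188 mol·L⁻¹.
Along a PFR/batch, dC_R/dC_A = −r_R/(r_R+r_S) = −k₁/(k₁+k₂·C_A).
Integrating from C_{A0} to C_A: C_R = (1.08/1.77)·ln[(1.08+1.77·2.38)/(1.08+1.77·0.519)] = 0.6102·ln(5.293/1.998) = 0.5943 mol·L⁻¹.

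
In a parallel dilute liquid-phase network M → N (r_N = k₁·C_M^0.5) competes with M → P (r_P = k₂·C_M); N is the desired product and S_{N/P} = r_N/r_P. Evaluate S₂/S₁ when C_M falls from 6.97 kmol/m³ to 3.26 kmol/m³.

S_{N/P} = (k₁/k₂)·C_M^-0.5, so S₂/S₁ = (C_{M,2}/C_{M,1})^-0.5.
= (3.26/6.97)^(-0.5) = (0.4677)^(-0.5) = 1.46.
Selectivity toward N rises as C_M falls — low-concentration operation is favoured.

1.46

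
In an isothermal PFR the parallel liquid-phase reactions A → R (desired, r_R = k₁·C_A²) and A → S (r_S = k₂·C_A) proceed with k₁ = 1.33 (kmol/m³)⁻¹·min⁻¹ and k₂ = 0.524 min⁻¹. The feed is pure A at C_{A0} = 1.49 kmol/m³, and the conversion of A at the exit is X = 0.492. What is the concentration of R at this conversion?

C_A = C_{A0}(1−X) = 0.7569 kmol/m³.
Along a PFR/batch, dC_S/dC_A = −r_S/(r_R+r_S) = −k₂/(k₂+k₁·C_A).
Integrating from C_{A0} to C_A: C_S = (0.524/1.33)·ln[(0.524+1.33·1.49)/(0.524+1.33·0.757)] = 0.3940·ln(2.506/1.531) = 0.1942 kmol/m³.
Then C_R = (C_{A0}−C_A) − C_S = 0.7331 − 0.1942 = 0.5389 kmol/m³.

0.539 kmol/m³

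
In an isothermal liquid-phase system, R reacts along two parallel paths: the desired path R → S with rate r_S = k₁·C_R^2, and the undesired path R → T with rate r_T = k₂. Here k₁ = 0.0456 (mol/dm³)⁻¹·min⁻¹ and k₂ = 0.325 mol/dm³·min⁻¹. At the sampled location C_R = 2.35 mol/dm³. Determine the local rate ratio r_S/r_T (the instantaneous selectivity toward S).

S_{S/T} = r_S/r_T = (k₁·C_R^2)/(k₂) = (k₁/k₂)·C_R^2.
= (0.0456×2.350^2) / (0.325) = 0.2518/0.3250 = 0.775.
Since the desired path is higher order in R, keeping C_R high (PFR or concentrated feed) favours S.

0.775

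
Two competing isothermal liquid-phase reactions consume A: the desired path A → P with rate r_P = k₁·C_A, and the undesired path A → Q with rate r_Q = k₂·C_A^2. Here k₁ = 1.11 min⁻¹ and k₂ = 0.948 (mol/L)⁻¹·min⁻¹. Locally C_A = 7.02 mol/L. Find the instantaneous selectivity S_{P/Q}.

0.167

S_{P/Q} = r_P/r_Q = (k₁·C_A)/(k₂·C_A^2) = (k₁/k₂)·C_A⁻¹.
= (1.11×7.020) / (0.948×7.020^2) = 7.792/46.72 = 0.167.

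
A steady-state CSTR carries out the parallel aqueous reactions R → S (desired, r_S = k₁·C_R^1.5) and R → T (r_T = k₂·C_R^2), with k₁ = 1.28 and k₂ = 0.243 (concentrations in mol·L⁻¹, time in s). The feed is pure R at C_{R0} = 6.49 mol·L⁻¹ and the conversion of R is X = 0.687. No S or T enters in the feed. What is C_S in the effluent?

3.51 mol·L⁻¹

Exit C_R = C_{R0}(1−X) = 6.49×0.313 = 2.031 mol·L⁻¹.
In a CSTR the entire volume is at exit conditions, so r_S = 1.28×2.031^1.5 = 3.706 and r_T = 0.243×2.031^2 = 1.003.
Fraction of consumed R going to S: r_S/(r_S+r_T) = 0.7870.
C_S = 0.7870·C_{R0}·X = 0.7870×6.49×0.687 = 3.51 mol·L⁻¹.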